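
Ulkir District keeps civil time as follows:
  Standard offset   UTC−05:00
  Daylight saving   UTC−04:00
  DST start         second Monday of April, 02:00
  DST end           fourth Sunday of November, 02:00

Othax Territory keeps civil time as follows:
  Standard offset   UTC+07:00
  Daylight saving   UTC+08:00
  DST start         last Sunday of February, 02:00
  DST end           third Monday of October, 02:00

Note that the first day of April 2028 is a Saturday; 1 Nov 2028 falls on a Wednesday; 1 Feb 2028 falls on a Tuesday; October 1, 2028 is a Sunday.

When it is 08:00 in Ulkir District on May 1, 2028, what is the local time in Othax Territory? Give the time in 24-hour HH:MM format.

1 April 2028 is a Saturday, so the first Monday is April 3 and the second is April 10.
1 November 2028 is a Wednesday, so the first Sunday is November 5 and the fourth is November 26.
May 1, 2028 lies within the daylight-saving period (10 April – 26 November), so Ulkir District is on daylight time, UTC−04:00.
08:00 Ulkir District + 4h = 12:00 UTC.
1 February 2028 is a Tuesday, so Sundays fall on 6, 13, 20, 27; the last is February 27.
1 October 2028 is a Sunday, so the first Monday is October 2 and the third is October 16.
At the standard offset (UTC+07:00), 12:00 UTC + 7h = 19:00 Othax Territory standard time.
The standard-time date in Othax Territory, May 1, 2028, lies within the daylight-saving period (27 February – 16 October), so Othax Territory is on daylight time, UTC+08:00.
12:00 UTC + 8h = 20:00 Othax Territory.

20:00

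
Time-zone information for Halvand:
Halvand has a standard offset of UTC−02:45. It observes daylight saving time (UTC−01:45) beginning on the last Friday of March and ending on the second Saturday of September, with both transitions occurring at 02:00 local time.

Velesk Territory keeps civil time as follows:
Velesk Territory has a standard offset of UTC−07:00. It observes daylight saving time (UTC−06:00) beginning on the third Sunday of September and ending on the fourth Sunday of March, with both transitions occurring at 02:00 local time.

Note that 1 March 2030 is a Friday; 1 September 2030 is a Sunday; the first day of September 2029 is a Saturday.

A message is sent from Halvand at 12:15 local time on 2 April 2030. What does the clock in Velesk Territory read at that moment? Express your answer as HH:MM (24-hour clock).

07:00

1 March 2030 is a Friday, so Fridays fall on 1, 8, 15, 22, 29; the last is March 29.
1 September 2030 is a Sunday, so the first Saturday is September 7 and the second is September 14.
2 April 2030 falls between 29 March and 14 September, so daylight saving is in effect and Halvand is at UTC−01:45.
12:15 Halvand + 1h45m = 14:00 UTC.
1 September 2029 is a Saturday, so the first Sunday is September 2 and the third is September 16.
1 March 2030 is a Friday, so the first Sunday is March 3 and the fourth is March 24.
At the standard offset (UTC−07:00), 14:00 UTC − 7h = 07:00 Velesk Territory standard time.
The standard-time date in Velesk Territory, 2 April 2030, is outside the daylight-saving period (16 September 2029 – 24 March 2030), so Velesk Territory is on standard time, UTC−07:00.
14:00 UTC − 7h = 07:00 Velesk Territory.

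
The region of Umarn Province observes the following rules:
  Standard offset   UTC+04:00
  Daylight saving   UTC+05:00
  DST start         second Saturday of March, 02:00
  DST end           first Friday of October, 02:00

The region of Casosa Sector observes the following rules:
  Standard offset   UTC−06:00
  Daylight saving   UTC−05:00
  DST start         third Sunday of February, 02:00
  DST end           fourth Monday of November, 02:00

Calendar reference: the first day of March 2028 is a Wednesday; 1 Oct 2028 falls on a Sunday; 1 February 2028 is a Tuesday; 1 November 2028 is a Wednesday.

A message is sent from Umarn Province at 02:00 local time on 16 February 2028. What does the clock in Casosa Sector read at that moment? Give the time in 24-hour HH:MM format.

1 March 2028 is a Wednesday, so the first Saturday is March 4 and the second is March 11.
1 October 2028 is a Sunday, so the first Friday is October 6.
16 February 2028 is outside the daylight-saving period (11 March – 6 October), so Umarn Province is on standard time, UTC+04:00.
02:00 Umarn Province − 4h = 22:00 UTC (rolling into the previous day, 15 February 2028).
1 February 2028 is a Tuesday, so the first Sunday is February 6 and the third is February 20.
1 November 2028 is a Wednesday, so the first Monday is November 6 and the fourth is November 27.
At the standard offset (UTC−06:00), 22:00 UTC − 6h = 16:00 Casosa Sector standard time.
Daylight saving runs 20 February – 27 November; the standard-time date in Casosa Sector, 15 February 2028, is outside that window, so Casosa Sector is on standard time at UTC−06:00.
22:00 UTC − 6h = 16:00 Casosa Sector.

16:00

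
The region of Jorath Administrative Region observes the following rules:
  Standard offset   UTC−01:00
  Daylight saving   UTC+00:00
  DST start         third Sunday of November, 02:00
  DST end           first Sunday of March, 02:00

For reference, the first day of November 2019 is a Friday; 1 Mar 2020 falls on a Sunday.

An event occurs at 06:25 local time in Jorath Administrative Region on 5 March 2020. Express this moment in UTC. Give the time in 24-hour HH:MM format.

07:25

1 November 2019 is a Friday, so the first Sunday is November 3 and the third is November 17.
1 March 2020 is a Sunday, so the first Sunday is March 1.
5 March 2020 is outside the daylight-saving period (17 November 2019 – 1 March 2020), so Jorath Administrative Region is on standard time, UTC−01:00.
06:25 local + 1h = 07:25 UTC.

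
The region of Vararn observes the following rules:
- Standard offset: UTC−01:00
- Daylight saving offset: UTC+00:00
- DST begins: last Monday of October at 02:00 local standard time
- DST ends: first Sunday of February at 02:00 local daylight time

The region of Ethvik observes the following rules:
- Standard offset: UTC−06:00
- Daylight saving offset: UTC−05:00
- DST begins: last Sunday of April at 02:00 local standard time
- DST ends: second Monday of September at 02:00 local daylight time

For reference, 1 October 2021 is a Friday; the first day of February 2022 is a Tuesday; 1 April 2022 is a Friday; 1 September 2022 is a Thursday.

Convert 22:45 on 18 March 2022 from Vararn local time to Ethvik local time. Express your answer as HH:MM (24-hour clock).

17:45

1 October 2021 is a Friday, so Mondays fall on 4, 11, 18, 25; the last is October 25.
1 February 2022 is a Tuesday, so the first Sunday is February 6.
Daylight saving runs 25 October 2021 – 6 February 2022; 18 March 2022 is outside that window, so Vararn is on standard time at UTC−01:00.
22:45 Vararn + 1h = 23:45 UTC.
1 April 2022 is a Friday, so Sundays fall on 3, 10, 17, 24; the last is April 24.
1 September 2022 is a Thursday, so the first Monday is September 5 and the second is September 12.
At the standard offset (UTC−06:00), 23:45 UTC − 6h = 17:45 Ethvik standard time.
The standard-time date in Ethvik, 18 March 2022, does not fall between 24 April and 12 September, so daylight saving is not in effect and Ethvik is at UTC−06:00.
23:45 UTC − 6h = 17:45 Ethvik.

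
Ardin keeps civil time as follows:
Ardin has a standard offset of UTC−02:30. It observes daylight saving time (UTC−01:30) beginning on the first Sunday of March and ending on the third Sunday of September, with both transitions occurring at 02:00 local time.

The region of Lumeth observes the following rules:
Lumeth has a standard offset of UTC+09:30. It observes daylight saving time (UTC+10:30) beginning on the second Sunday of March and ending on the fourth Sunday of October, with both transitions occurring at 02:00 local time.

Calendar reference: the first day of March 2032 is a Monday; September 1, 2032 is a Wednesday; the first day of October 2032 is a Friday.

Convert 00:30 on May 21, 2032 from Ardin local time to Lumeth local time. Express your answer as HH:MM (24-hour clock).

12:30

1 March 2032 is a Monday, so the first Sunday is March 7.
1 September 2032 is a Wednesday, so the first Sunday is September 5 and the third is September 19.
May 21, 2032 lies within the daylight-saving period (7 March – 19 September), so Ardin is on daylight time, UTC−01:30.
00:30 Ardin + 1h30m = 02:00 UTC.
1 March 2032 is a Monday, so the first Sunday is March 7 and the second is March 14.
1 October 2032 is a Friday, so the first Sunday is October 3 and the fourth is October 24.
At the standard offset (UTC+09:30), 02:00 UTC + 9h30m = 11:30 Lumeth standard time.
The standard-time date in Lumeth, May 21, 2032, lies within the daylight-saving period (14 March – 24 October), so Lumeth is on daylight time, UTC+10:30.
02:00 UTC + 10h30m = 12:30 Lumeth.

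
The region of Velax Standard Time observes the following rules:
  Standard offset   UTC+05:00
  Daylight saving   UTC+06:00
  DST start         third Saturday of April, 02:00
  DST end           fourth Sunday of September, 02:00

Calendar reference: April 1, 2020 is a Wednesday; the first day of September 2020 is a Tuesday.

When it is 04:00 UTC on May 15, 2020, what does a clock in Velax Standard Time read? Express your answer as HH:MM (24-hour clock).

10:00

1 April 2020 is a Wednesday, so the first Saturday is April 4 and the third is April 18.
1 September 2020 is a Tuesday, so the first Sunday is September 6 and the fourth is September 27.
At the standard offset (UTC+05:00), 04:00 UTC + 5h = 09:00 Velax Standard Time standard time.
The standard-time date in Velax Standard Time, May 15, 2020, falls between 18 April and 27 September, so daylight saving is in effect and Velax Standard Time is at UTC+06:00.
04:00 UTC + 6h = 10:00 local.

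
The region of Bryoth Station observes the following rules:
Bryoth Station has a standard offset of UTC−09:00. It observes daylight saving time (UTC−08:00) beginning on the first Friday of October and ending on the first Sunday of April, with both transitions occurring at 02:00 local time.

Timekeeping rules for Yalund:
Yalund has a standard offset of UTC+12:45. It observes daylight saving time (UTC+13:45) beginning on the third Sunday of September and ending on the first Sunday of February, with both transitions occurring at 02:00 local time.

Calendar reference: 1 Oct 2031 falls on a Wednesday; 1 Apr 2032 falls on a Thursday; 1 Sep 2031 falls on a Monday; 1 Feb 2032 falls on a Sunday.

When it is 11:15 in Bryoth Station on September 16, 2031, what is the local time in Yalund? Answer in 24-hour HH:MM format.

09:00

1 October 2031 is a Wednesday, so the first Friday is October 3.
1 April 2032 is a Thursday, so the first Sunday is April 4.
September 16, 2031 does not fall between 3 October 2031 and 4 April 2032, so daylight saving is not in effect and Bryoth Station is at UTC−09:00.
11:15 Bryoth Station + 9h = 20:15 UTC.
1 September 2031 is a Monday, so the first Sunday is September 7 and the third is September 21.
1 February 2032 is a Sunday, so the first Sunday is February 1.
At the standard offset (UTC+12:45), 20:15 UTC + 12h45m = 09:00 Yalund standard time (rolling into the next day, 17 September 2031).
Daylight saving runs 21 September 2031 – 1 February 2032; the standard-time date in Yalund, September 17, 2031, is outside that window, so Yalund is on standard time at UTC+12:45.
20:15 UTC + 12h45m = 09:00 Yalund (rolling into the next day, 17 September 2031).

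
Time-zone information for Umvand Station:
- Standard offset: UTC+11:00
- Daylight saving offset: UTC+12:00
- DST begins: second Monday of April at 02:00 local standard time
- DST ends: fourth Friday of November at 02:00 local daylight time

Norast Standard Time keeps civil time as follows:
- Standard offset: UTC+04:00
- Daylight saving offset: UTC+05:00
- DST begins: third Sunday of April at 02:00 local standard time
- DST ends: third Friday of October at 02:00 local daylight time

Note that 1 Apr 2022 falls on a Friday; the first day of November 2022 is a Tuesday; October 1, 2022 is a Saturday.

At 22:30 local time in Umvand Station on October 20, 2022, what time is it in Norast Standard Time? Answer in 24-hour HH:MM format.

1 April 2022 is a Friday, so the first Monday is April 4 and the second is April 11.
1 November 2022 is a Tuesday, so the first Friday is November 4 and the fourth is November 25.
October 20, 2022 falls between 11 April and 25 November, so daylight saving is in effect and Umvand Station is at UTC+12:00.
22:30 Umvand Station − 12h = 10:30 UTC.
1 April 2022 is a Friday, so the first Sunday is April 3 and the third is April 17.
1 October 2022 is a Saturday, so the first Friday is October 7 and the third is October 21.
At the standard offset (UTC+04:00), 10:30 UTC + 4h = 14:30 Norast Standard Time standard time.
The standard-time date in Norast Standard Time, October 20, 2022, lies within the daylight-saving period (17 April – 21 October), so Norast Standard Time is on daylight time, UTC+05:00.
10:30 UTC + 5h = 15:30 Norast Standard Time.

15:30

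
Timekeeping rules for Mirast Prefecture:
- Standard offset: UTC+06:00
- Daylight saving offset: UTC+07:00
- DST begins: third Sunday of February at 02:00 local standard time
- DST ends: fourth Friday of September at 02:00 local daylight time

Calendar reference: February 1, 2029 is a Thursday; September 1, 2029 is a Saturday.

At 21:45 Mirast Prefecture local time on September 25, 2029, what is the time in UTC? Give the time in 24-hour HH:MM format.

14:45

1 February 2029 is a Thursday, so the first Sunday is February 4 and the third is February 18.
1 September 2029 is a Saturday, so the first Friday is September 7 and the fourth is September 28.
September 25, 2029 falls between 18 February and 28 September, so daylight saving is in effect and Mirast Prefecture is at UTC+07:00.
21:45 local − 7h = 14:45 UTC.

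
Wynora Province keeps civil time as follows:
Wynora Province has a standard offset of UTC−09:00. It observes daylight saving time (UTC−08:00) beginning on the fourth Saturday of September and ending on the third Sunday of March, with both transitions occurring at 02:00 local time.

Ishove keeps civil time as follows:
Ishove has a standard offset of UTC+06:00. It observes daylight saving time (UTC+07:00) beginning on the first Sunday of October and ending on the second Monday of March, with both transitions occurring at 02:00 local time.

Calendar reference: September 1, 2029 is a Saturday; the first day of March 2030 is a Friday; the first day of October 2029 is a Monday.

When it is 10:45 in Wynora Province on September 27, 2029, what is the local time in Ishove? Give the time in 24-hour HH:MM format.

00:45

1 September 2029 is a Saturday, so the first Saturday is September 1 and the fourth is September 22.
1 March 2030 is a Friday, so the first Sunday is March 3 and the third is March 17.
September 27, 2029 falls between 22 September 2029 and 17 March 2030, so daylight saving is in effect and Wynora Province is at UTC−08:00.
10:45 Wynora Province + 8h = 18:45 UTC.
1 October 2029 is a Monday, so the first Sunday is October 7.
1 March 2030 is a Friday, so the first Monday is March 4 and the second is March 11.
At the standard offset (UTC+06:00), 18:45 UTC + 6h = 00:45 Ishove standard time (rolling into the next day, 28 September 2029).
Daylight saving runs 7 October 2029 – 11 March 2030; the standard-time date in Ishove, September 28, 2029, is outside that window, so Ishove is on standard time at UTC+06:00.
18:45 UTC + 6h = 00:45 Ishove (rolling into the next day, 28 September 2029).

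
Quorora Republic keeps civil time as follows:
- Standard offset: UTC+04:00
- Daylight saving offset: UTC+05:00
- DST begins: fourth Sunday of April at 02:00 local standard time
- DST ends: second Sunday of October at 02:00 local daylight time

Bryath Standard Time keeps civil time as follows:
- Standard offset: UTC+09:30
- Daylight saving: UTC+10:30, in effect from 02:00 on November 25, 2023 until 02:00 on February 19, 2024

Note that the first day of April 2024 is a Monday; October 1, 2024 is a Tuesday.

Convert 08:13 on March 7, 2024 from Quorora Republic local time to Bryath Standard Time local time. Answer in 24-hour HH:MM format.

1 April 2024 is a Monday, so the first Sunday is April 7 and the fourth is April 28.
1 October 2024 is a Tuesday, so the first Sunday is October 6 and the second is October 13.
March 7, 2024 is outside the daylight-saving period (28 April – 13 October), so Quorora Republic is on standard time, UTC+04:00.
08:13 Quorora Republic − 4h = 04:13 UTC.
At the standard offset (UTC+09:30), 04:13 UTC + 9h30m = 13:43 Bryath Standard Time standard time.
Daylight saving runs 25 November 2023 – 19 February 2024; the standard-time date in Bryath Standard Time, March 7, 2024, is outside that window, so Bryath Standard Time is on standard time at UTC+09:30.
04:13 UTC + 9h30m = 13:43 Bryath Standard Time.

13:43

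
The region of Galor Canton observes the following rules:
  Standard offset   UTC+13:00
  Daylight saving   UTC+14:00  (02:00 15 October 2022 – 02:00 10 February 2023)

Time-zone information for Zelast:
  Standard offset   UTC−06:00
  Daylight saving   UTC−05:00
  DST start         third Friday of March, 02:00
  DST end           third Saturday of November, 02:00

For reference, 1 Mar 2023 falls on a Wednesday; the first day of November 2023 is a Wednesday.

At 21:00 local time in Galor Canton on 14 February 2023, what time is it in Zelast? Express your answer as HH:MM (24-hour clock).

02:00

14 February 2023 is outside the daylight-saving period (15 October 2022 – 10 February 2023), so Galor Canton is on standard time, UTC+13:00.
21:00 Galor Canton − 13h = 08:00 UTC.
1 March 2023 is a Wednesday, so the first Friday is March 3 and the third is March 17.
1 November 2023 is a Wednesday, so the first Saturday is November 4 and the third is November 18.
At the standard offset (UTC−06:00), 08:00 UTC − 6h = 02:00 Zelast standard time.
The standard-time date in Zelast, 14 February 2023, is outside the daylight-saving period (17 March – 18 November), so Zelast is on standard time, UTC−06:00.
08:00 UTC − 6h = 02:00 Zelast.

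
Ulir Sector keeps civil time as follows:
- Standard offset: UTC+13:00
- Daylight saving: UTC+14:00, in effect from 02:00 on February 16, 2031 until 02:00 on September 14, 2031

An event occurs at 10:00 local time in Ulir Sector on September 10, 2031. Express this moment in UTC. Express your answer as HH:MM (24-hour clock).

20:00

Daylight saving runs 16 February – 14 September; September 10, 2031 is inside that window, so Ulir Sector is at UTC+14:00.
10:00 local − 14h = 20:00 UTC (rolling into the previous day, 9 September 2031).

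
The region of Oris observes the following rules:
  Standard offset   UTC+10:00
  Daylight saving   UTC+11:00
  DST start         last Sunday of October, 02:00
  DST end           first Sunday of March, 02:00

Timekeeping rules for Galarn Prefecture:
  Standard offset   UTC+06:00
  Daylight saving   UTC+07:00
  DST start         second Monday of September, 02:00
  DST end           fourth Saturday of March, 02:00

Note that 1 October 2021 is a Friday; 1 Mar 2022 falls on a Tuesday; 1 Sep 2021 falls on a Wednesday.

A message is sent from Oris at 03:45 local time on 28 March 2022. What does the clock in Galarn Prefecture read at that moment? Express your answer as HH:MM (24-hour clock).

23:45

1 October 2021 is a Friday, so Sundays fall on 3, 10, 17, 24, 31; the last is October 31.
1 March 2022 is a Tuesday, so the first Sunday is March 6.
28 March 2022 does not fall between 31 October 2021 and 6 March 2022, so daylight saving is not in effect and Oris is at UTC+10:00.
03:45 Oris − 10h = 17:45 UTC (rolling into the previous day, 27 March 2022).
1 September 2021 is a Wednesday, so the first Monday is September 6 and the second is September 13.
1 March 2022 is a Tuesday, so the first Saturday is March 5 and the fourth is March 26.
At the standard offset (UTC+06:00), 17:45 UTC + 6h = 23:45 Galarn Prefecture standard time.
The standard-time date in Galarn Prefecture, 27 March 2022, is outside the daylight-saving period (13 September 2021 – 26 March 2022), so Galarn Prefecture is on standard time, UTC+06:00.
17:45 UTC + 6h = 23:45 Galarn Prefecture.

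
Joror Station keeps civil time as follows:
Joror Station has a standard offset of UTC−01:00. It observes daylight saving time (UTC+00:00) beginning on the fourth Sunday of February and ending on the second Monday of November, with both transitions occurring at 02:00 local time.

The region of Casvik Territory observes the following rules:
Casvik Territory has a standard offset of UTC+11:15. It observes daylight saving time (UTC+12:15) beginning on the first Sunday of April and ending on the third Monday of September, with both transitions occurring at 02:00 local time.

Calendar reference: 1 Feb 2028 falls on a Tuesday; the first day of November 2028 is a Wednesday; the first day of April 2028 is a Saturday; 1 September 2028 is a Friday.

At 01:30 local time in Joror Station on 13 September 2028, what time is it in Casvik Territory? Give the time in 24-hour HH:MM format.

1 February 2028 is a Tuesday, so the first Sunday is February 6 and the fourth is February 27.
1 November 2028 is a Wednesday, so the first Monday is November 6 and the second is November 13.
13 September 2028 falls between 27 February and 13 November, so daylight saving is in effect and Joror Station is at UTC+00:00.
01:30 Joror Station − 0h = 01:30 UTC.
1 April 2028 is a Saturday, so the first Sunday is April 2.
1 September 2028 is a Friday, so the first Monday is September 4 and the third is September 18.
At the standard offset (UTC+11:15), 01:30 UTC + 11h15m = 12:45 Casvik Territory standard time.
The standard-time date in Casvik Territory, 13 September 2028, falls between 2 April and 18 September, so daylight saving is in effect and Casvik Territory is at UTC+12:15.
01:30 UTC + 12h15m = 13:45 Casvik Territory.

13:45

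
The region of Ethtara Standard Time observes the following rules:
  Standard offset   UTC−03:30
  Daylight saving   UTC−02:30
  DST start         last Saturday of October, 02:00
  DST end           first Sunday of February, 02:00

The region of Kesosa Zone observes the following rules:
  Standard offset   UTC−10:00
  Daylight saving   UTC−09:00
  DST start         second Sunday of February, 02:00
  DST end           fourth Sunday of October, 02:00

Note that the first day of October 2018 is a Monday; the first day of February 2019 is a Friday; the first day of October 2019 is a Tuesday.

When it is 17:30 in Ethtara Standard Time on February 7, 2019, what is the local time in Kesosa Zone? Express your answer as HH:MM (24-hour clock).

11:00

1 October 2018 is a Monday, so Saturdays fall on 6, 13, 20, 27; the last is October 27.
1 February 2019 is a Friday, so the first Sunday is February 3.
February 7, 2019 is outside the daylight-saving period (27 October 2018 – 3 February 2019), so Ethtara Standard Time is on standard time, UTC−03:30.
17:30 Ethtara Standard Time + 3h30m = 21:00 UTC.
1 February 2019 is a Friday, so the first Sunday is February 3 and the second is February 10.
1 October 2019 is a Tuesday, so the first Sunday is October 6 and the fourth is October 27.
At the standard offset (UTC−10:00), 21:00 UTC − 10h = 11:00 Kesosa Zone standard time.
The standard-time date in Kesosa Zone, February 7, 2019, is outside the daylight-saving period (10 February – 27 October), so Kesosa Zone is on standard time, UTC−10:00.
21:00 UTC − 10h = 11:00 Kesosa Zone.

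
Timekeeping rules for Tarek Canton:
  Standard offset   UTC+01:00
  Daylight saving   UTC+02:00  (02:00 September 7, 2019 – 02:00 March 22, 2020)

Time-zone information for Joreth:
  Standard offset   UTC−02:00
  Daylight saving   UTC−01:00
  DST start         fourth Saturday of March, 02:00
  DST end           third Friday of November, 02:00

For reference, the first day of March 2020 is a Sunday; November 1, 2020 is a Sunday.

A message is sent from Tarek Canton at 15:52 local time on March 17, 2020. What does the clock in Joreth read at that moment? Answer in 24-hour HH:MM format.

11:52

Daylight saving runs 7 September 2019 – 22 March 2020; March 17, 2020 is inside that window, so Tarek Canton is at UTC+02:00.
15:52 Tarek Canton − 2h = 13:52 UTC.
1 March 2020 is a Sunday, so the first Saturday is March 7 and the fourth is March 28.
1 November 2020 is a Sunday, so the first Friday is November 6 and the third is November 20.
At the standard offset (UTC−02:00), 13:52 UTC − 2h = 11:52 Joreth standard time.
The standard-time date in Joreth, March 17, 2020, is outside the daylight-saving period (28 March – 20 November), so Joreth is on standard time, UTC−02:00.
13:52 UTC − 2h = 11:52 Joreth.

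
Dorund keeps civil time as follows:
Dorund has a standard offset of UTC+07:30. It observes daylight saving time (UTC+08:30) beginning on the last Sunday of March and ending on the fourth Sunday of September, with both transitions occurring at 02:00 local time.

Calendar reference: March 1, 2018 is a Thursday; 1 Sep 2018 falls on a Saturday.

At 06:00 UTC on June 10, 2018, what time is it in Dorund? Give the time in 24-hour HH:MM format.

1 March 2018 is a Thursday, so Sundays fall on 4, 11, 18, 25; the last is March 25.
1 September 2018 is a Saturday, so the first Sunday is September 2 and the fourth is September 23.
At the standard offset (UTC+07:30), 06:00 UTC + 7h30m = 13:30 Dorund standard time.
Daylight saving runs 25 March – 23 September; the standard-time date in Dorund, June 10, 2018, is inside that window, so Dorund is at UTC+08:30.
06:00 UTC + 8h30m = 14:30 local.

14:30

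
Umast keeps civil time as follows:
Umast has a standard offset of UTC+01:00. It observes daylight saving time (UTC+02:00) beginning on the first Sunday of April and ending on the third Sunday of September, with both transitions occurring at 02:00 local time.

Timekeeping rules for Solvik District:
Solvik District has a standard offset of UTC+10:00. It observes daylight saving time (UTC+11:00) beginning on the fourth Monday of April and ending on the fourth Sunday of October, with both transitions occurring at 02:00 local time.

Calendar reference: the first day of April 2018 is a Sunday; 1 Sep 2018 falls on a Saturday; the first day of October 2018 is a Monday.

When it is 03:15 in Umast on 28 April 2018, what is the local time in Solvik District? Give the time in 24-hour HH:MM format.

12:15

1 April 2018 is a Sunday, so the first Sunday is April 1.
1 September 2018 is a Saturday, so the first Sunday is September 2 and the third is September 16.
Daylight saving runs 1 April – 16 September; 28 April 2018 is inside that window, so Umast is at UTC+02:00.
03:15 Umast − 2h = 01:15 UTC.
1 April 2018 is a Sunday, so the first Monday is April 2 and the fourth is April 23.
1 October 2018 is a Monday, so the first Sunday is October 7 and the fourth is October 28.
At the standard offset (UTC+10:00), 01:15 UTC + 10h = 11:15 Solvik District standard time.
The standard-time date in Solvik District, 28 April 2018, falls between 23 April and 28 October, so daylight saving is in effect and Solvik District is at UTC+11:00.
01:15 UTC + 11h = 12:15 Solvik District.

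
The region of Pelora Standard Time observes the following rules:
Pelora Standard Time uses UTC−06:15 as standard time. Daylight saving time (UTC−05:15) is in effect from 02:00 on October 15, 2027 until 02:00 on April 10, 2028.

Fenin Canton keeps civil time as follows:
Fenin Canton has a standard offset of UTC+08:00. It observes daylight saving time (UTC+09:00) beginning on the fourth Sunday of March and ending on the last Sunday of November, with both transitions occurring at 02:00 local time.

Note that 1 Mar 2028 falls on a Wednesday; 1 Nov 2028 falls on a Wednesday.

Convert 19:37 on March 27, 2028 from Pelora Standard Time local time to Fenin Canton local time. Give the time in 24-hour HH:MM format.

March 27, 2028 falls between 15 October 2027 and 10 April 2028, so daylight saving is in effect and Pelora Standard Time is at UTC−05:15.
19:37 Pelora Standard Time + 5h15m = 00:52 UTC (rolling into the next day, 28 March 2028).
1 March 2028 is a Wednesday, so the first Sunday is March 5 and the fourth is March 26.
1 November 2028 is a Wednesday, so Sundays fall on 5, 12, 19, 26; the last is November 26.
At the standard offset (UTC+08:00), 00:52 UTC + 8h = 08:52 Fenin Canton standard time.
The standard-time date in Fenin Canton, March 28, 2028, lies within the daylight-saving period (26 March – 26 November), so Fenin Canton is on daylight time, UTC+09:00.
00:52 UTC + 9h = 09:52 Fenin Canton.

09:52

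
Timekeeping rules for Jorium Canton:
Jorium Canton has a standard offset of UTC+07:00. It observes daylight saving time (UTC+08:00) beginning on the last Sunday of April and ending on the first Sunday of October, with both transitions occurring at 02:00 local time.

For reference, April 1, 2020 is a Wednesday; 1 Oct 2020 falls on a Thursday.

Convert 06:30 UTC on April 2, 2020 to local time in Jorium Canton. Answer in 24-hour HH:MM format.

13:30

1 April 2020 is a Wednesday, so Sundays fall on 5, 12, 19, 26; the last is April 26.
1 October 2020 is a Thursday, so the first Sunday is October 4.
At the standard offset (UTC+07:00), 06:30 UTC + 7h = 13:30 Jorium Canton standard time.
Daylight saving runs 26 April – 4 October; the standard-time date in Jorium Canton, April 2, 2020, is outside that window, so Jorium Canton is on standard time at UTC+07:00.
06:30 UTC + 7h = 13:30 local.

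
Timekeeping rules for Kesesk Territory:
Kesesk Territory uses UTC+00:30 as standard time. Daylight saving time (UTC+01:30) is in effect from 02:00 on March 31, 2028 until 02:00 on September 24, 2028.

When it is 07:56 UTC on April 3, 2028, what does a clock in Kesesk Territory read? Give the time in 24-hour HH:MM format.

09:26

At the standard offset (UTC+00:30), 07:56 UTC + 0h30m = 08:26 Kesesk Territory standard time.
The standard-time date in Kesesk Territory, April 3, 2028, falls between 31 March and 24 September, so daylight saving is in effect and Kesesk Territory is at UTC+01:30.
07:56 UTC + 1h30m = 09:26 local.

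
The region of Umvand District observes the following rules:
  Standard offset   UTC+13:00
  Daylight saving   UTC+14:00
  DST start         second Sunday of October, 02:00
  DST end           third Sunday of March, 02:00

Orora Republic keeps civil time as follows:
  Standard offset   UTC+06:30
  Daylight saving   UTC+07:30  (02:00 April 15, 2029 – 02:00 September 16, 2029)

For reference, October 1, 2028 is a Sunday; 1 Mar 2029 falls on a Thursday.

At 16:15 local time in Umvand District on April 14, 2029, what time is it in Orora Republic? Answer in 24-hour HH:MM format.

09:45

1 October 2028 is a Sunday, so the first Sunday is October 1 and the second is October 8.
1 March 2029 is a Thursday, so the first Sunday is March 4 and the third is March 18.
April 14, 2029 is outside the daylight-saving period (8 October 2028 – 18 March 2029), so Umvand District is on standard time, UTC+13:00.
16:15 Umvand District − 13h = 03:15 UTC.
At the standard offset (UTC+06:30), 03:15 UTC + 6h30m = 09:45 Orora Republic standard time.
The standard-time date in Orora Republic, April 14, 2029, is outside the daylight-saving period (15 April – 16 September), so Orora Republic is on standard time, UTC+06:30.
03:15 UTC + 6h30m = 09:45 Orora Republic.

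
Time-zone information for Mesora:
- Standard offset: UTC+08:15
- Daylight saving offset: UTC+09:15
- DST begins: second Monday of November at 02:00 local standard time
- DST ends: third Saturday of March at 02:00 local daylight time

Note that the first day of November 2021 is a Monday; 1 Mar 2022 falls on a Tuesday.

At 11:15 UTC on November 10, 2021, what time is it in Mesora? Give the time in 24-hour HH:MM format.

20:30

1 November 2021 is a Monday, so the first Monday is November 1 and the second is November 8.
1 March 2022 is a Tuesday, so the first Saturday is March 5 and the third is March 19.
At the standard offset (UTC+08:15), 11:15 UTC + 8h15m = 19:30 Mesora standard time.
The standard-time date in Mesora, November 10, 2021, falls between 8 November 2021 and 19 March 2022, so daylight saving is in effect and Mesora is at UTC+09:15.
11:15 UTC + 9h15m = 20:30 local.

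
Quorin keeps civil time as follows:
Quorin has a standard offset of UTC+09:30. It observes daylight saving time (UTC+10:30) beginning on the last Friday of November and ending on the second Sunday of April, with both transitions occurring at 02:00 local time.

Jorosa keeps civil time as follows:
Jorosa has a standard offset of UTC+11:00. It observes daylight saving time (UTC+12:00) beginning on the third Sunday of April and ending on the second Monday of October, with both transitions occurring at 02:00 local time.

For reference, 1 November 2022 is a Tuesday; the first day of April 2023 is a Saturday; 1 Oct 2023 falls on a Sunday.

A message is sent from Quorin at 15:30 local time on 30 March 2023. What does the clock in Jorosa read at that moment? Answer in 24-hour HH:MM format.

16:00

1 November 2022 is a Tuesday, so Fridays fall on 4, 11, 18, 25; the last is November 25.
1 April 2023 is a Saturday, so the first Sunday is April 2 and the second is April 9.
30 March 2023 lies within the daylight-saving period (25 November 2022 – 9 April 2023), so Quorin is on daylight time, UTC+10:30.
15:30 Quorin − 10h30m = 05:00 UTC.
1 April 2023 is a Saturday, so the first Sunday is April 2 and the third is April 16.
1 October 2023 is a Sunday, so the first Monday is October 2 and the second is October 9.
At the standard offset (UTC+11:00), 05:00 UTC + 11h = 16:00 Jorosa standard time.
The standard-time date in Jorosa, 30 March 2023, is outside the daylight-saving period (16 April – 9 October), so Jorosa is on standard time, UTC+11:00.
05:00 UTC + 11h = 16:00 Jorosa.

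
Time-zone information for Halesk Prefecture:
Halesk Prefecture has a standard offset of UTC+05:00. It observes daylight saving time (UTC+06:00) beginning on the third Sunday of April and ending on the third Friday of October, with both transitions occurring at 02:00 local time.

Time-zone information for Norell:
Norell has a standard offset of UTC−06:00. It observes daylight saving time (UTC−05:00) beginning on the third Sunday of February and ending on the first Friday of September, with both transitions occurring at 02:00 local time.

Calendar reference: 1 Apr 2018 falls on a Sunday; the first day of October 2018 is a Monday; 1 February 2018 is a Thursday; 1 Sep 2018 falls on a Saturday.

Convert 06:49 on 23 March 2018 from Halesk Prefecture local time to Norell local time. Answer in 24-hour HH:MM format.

20:49

1 April 2018 is a Sunday, so the first Sunday is April 1 and the third is April 15.
1 October 2018 is a Monday, so the first Friday is October 5 and the third is October 19.
23 March 2018 does not fall between 15 April and 19 October, so daylight saving is not in effect and Halesk Prefecture is at UTC+05:00.
06:49 Halesk Prefecture − 5h = 01:49 UTC.
1 February 2018 is a Thursday, so the first Sunday is February 4 and the third is February 18.
1 September 2018 is a Saturday, so the first Friday is September 7.
At the standard offset (UTC−06:00), 01:49 UTC − 6h = 19:49 Norell standard time (rolling into the previous day, 22 March 2018).
The standard-time date in Norell, 22 March 2018, falls between 18 February and 7 September, so daylight saving is in effect and Norell is at UTC−05:00.
01:49 UTC − 5h = 20:49 Norell (rolling into the previous day, 22 March 2018).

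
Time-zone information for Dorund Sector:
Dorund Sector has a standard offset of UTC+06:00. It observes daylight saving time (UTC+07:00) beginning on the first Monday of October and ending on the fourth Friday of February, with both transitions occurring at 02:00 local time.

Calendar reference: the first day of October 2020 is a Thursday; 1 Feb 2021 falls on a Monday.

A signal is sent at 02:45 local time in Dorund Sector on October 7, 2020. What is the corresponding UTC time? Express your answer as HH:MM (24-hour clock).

19:45

1 October 2020 is a Thursday, so the first Monday is October 5.
1 February 2021 is a Monday, so the first Friday is February 5 and the fourth is February 26.
October 7, 2020 lies within the daylight-saving period (5 October 2020 – 26 February 2021), so Dorund Sector is on daylight time, UTC+07:00.
02:45 local − 7h = 19:45 UTC (rolling into the previous day, 6 October 2020).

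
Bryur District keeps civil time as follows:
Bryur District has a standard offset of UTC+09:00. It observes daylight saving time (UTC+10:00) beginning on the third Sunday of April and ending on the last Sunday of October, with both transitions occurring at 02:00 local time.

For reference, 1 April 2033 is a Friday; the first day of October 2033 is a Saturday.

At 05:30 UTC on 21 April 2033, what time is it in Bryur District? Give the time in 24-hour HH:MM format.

1 April 2033 is a Friday, so the first Sunday is April 3 and the third is April 17.
1 October 2033 is a Saturday, so Sundays fall on 2, 9, 16, 23, 30; the last is October 30.
At the standard offset (UTC+09:00), 05:30 UTC + 9h = 14:30 Bryur District standard time.
The standard-time date in Bryur District, 21 April 2033, lies within the daylight-saving period (17 April – 30 October), so Bryur District is on daylight time, UTC+10:00.
05:30 UTC + 10h = 15:30 local.

15:30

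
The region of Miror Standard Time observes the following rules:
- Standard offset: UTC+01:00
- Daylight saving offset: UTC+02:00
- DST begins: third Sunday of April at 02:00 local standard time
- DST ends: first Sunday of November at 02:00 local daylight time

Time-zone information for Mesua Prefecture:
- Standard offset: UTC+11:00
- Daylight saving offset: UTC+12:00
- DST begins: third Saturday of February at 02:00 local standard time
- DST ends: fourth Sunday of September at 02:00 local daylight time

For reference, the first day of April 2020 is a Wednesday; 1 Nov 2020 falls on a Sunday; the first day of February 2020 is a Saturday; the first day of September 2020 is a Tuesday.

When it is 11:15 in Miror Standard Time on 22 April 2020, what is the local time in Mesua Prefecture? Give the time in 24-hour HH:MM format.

1 April 2020 is a Wednesday, so the first Sunday is April 5 and the third is April 19.
1 November 2020 is a Sunday, so the first Sunday is November 1.
22 April 2020 lies within the daylight-saving period (19 April – 1 November), so Miror Standard Time is on daylight time, UTC+02:00.
11:15 Miror Standard Time − 2h = 09:15 UTC.
1 February 2020 is a Saturday, so the first Saturday is February 1 and the third is February 15.
1 September 2020 is a Tuesday, so the first Sunday is September 6 and the fourth is September 27.
At the standard offset (UTC+11:00), 09:15 UTC + 11h = 20:15 Mesua Prefecture standard time.
The standard-time date in Mesua Prefecture, 22 April 2020, falls between 15 February and 27 September, so daylight saving is in effect and Mesua Prefecture is at UTC+12:00.
09:15 UTC + 12h = 21:15 Mesua Prefecture.

21:15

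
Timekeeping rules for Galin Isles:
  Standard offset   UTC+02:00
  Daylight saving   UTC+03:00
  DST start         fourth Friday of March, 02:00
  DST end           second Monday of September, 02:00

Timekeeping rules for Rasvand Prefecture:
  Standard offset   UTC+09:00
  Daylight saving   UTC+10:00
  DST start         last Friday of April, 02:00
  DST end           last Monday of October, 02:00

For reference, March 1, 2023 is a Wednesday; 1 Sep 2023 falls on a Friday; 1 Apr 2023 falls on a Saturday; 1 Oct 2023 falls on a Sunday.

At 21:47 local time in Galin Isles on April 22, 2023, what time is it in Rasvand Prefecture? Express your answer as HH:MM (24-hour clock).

1 March 2023 is a Wednesday, so the first Friday is March 3 and the fourth is March 24.
1 September 2023 is a Friday, so the first Monday is September 4 and the second is September 11.
April 22, 2023 falls between 24 March and 11 September, so daylight saving is in effect and Galin Isles is at UTC+03:00.
21:47 Galin Isles − 3h = 18:47 UTC.
1 April 2023 is a Saturday, so Fridays fall on 7, 14, 21, 28; the last is April 28.
1 October 2023 is a Sunday, so Mondays fall on 2, 9, 16, 23, 30; the last is October 30.
At the standard offset (UTC+09:00), 18:47 UTC + 9h = 03:47 Rasvand Prefecture standard time (rolling into the next day, 23 April 2023).
Daylight saving runs 28 April – 30 October; the standard-time date in Rasvand Prefecture, April 23, 2023, is outside that window, so Rasvand Prefecture is on standard time at UTC+09:00.
18:47 UTC + 9h = 03:47 Rasvand Prefecture (rolling into the next day, 23 April 2023).

03:47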